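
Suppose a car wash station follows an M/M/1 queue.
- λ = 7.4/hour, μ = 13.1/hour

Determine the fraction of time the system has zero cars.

ρ = λ/μ = 7.4/13.1 = 0.5649
P(0) = 1 - ρ = 1 - 0.5649 = 0.4351
The server is idle 43.51% of the time.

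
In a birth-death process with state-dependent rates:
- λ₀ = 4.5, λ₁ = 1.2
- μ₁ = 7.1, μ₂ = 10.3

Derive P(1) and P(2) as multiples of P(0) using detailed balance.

Balance equations:
State 0: λ₀P₀ = μ₁P₁ → P₁ = (λ₀/μ₁)P₀ = (4.5/7.1)P₀ = 0.6338P₀
State 1: P₂ = (λ₀λ₁)/(μ₁μ₂)P₀ = (4.5×1.2)/(7.1×10.3)P₀ = 0.07384P₀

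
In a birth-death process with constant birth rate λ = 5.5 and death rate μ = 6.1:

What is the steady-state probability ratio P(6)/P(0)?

For constant rates: P(n)/P(0) = (λ/μ)^n
P(6)/P(0) = (5.5/6.1)^6 = 0.90164^6 = 0.5373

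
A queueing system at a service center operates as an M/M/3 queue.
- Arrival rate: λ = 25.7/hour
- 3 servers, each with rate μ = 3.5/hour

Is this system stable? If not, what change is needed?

Stability requires ρ = λ/(cμ) < 1
ρ = 25.7/(3 × 3.5) = 25.7/10.50 = 2.4476
Since 2.4476 ≥ 1, the system is UNSTABLE.
Need c > λ/μ = 25.7/3.5 = 7.34.
Minimum servers needed: c = 8.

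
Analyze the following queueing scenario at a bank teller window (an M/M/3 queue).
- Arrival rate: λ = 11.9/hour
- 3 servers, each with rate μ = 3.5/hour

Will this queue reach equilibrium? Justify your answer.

Stability requires ρ = λ/(cμ) < 1
ρ = 11.9/(3 × 3.5) = 11.9/10.50 = 1.1333
Since 1.1333 ≥ 1, the system is UNSTABLE.
Need c > λ/μ = 11.9/3.5 = 3.40.
Minimum servers needed: c = 4.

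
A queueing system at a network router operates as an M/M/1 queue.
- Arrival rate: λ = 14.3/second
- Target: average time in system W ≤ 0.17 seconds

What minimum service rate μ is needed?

For M/M/1: W = 1/(μ-λ)
Need W ≤ 0.17, so 1/(μ-λ) ≤ 0.17
μ - λ ≥ 1/0.17 = 5.8824
μ ≥ 14.3 + 5.8824 = 20.1824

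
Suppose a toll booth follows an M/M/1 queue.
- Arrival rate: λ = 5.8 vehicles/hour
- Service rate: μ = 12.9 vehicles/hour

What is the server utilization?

Server utilization: ρ = λ/μ
ρ = 5.8/12.9 = 0.4496
The server is busy 44.96% of the time.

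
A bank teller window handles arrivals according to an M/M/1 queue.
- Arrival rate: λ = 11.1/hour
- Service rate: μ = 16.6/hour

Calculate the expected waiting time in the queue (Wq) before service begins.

First, compute utilization: ρ = λ/μ = 11.1/16.6 = 0.6687
For M/M/1: Wq = λ/(μ(μ-λ))
Wq = 11.1/(16.6 × (16.6-11.1))
Wq = 11.1/(16.6 × 5.50)
Wq = 0.1216 hours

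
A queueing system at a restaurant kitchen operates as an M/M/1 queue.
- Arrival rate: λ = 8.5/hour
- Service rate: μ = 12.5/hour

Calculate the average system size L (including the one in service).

ρ = λ/μ = 8.5/12.5 = 0.6800
For M/M/1: L = λ/(μ-λ)
L = 8.5/(12.5-8.5) = 8.5/4.00
L = 2.1250 orders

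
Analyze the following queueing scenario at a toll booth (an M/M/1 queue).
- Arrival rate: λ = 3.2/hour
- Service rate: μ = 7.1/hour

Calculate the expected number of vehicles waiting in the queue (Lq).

ρ = λ/μ = 3.2/7.1 = 0.4507
For M/M/1: Lq = λ²/(μ(μ-λ))
Lq = 10.24/(7.1 × 3.90)
Lq = 0.3698 vehicles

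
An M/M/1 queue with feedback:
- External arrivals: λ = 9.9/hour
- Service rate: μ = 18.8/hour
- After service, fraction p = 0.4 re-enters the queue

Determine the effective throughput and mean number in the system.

Effective arrival rate: λ_eff = λ/(1-p) = 9.9/(1-0.4) = 9.9/0.60 = 16.5000
ρ = λ_eff/μ = 16.5000/18.8 = 0.87766
L = ρ/(1-ρ) = 0.87766/(1-0.87766) = 7.1739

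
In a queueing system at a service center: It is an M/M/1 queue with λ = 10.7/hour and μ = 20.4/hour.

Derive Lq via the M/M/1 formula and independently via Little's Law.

Method 1 (direct): Lq = λ²/(μ(μ-λ)) = 114.49/(20.4 × 9.70) = 0.5786

Method 2 (Little's Law):
W = 1/(μ-λ) = 1/9.70 = 0.103093
Wq = W - 1/μ = 0.103093 - 0.0490196 = 0.054073
Lq = λWq = 10.7 × 0.054073 = 0.5786 ✔ (matches Method 1)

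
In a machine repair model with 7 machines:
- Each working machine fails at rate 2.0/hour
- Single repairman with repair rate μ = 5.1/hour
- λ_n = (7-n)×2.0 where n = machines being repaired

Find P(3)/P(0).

P(3)/P(0) = ∏_{i=0}^{3-1} λ_i/μ_{i+1}
= (7-0)×2.0/5.1 × (7-1)×2.0/5.1 × (7-2)×2.0/5.1
= 12.6648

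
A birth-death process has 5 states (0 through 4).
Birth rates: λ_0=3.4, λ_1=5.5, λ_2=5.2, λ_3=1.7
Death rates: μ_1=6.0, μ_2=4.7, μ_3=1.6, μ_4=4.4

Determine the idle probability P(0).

Ratios P(n)/P(0) = (λ₀···λₙ₋₁)/(μ₁···μₙ):
P(1)/P(0) = (3.4)/(6.0) = 0.5667
P(2)/P(0) = (3.4×5.5)/(6.0×4.7) = 0.6631
P(3)/P(0) = (3.4×5.5×5.2)/(6.0×4.7×1.6) = 2.1551
P(4)/P(0) = (3.4×5.5×5.2×1.7)/(6.0×4.7×1.6×4.4) = 0.8327

Normalization: ∑ P(n) = 1
P(0) × (1.0000 + 0.5667 + 0.6631 + 2.1551 + 0.8327) = 1
P(0) × 5.2176 = 1
P(0) = 1/5.2176 = 0.1917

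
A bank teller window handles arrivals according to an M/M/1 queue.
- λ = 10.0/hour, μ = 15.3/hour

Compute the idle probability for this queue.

ρ = λ/μ = 10.0/15.3 = 0.6536
P(0) = 1 - ρ = 1 - 0.6536 = 0.3464
The server is idle 34.64% of the time.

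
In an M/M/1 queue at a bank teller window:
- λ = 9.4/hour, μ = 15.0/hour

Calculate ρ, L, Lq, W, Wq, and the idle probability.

Step 1: ρ = λ/μ = 9.4/15.0 = 0.6267
Step 2: L = λ/(μ-λ) = 9.4/5.60 = 1.6786
Step 3: Lq = λ²/(μ(μ-λ)) = 88.36/(15.0×5.60) = 1.0519
Step 4: W = 1/(μ-λ) = 1/5.60 = 0.17857
Step 5: Wq = λ/(μ(μ-λ)) = 9.4/(15.0×5.60) = 0.1119
Step 6: P(0) = 1-ρ = 0.3733
Verify: L = λW = 9.4×0.17857 = 1.6786 ✔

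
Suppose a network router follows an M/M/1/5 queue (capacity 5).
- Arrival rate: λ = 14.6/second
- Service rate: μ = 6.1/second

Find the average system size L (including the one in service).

ρ = λ/μ = 14.6/6.1 = 2.3934
P₀ = (1-ρ)/(1-ρ^(K+1)) = (1-2.3934)/(1-2.3934^6) = -1.3934/-186.9714 = 0.007452
P_K = P₀×ρ^K = 0.007452 × 2.3934^5 = 0.007452 × 78.5374 = 0.5853
L = ρ[1 - (K+1)ρ^K + Kρ^(K+1)] / [(1-ρ)(1-ρ^(K+1))]
L = 2.3934 × (1 - 6×78.5374 + 5×187.9714) / ((1 - 2.3934) × (1 - 187.9714)) = 4.3144 packets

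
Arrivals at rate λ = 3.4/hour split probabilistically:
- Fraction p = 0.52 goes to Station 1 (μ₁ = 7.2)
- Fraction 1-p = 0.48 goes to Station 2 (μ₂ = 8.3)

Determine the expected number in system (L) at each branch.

Effective rates: λ₁ = 3.4×0.52 = 1.768, λ₂ = 3.4×0.48 = 1.632
Station 1: ρ₁ = 1.768/7.2 = 0.24556, L₁ = ρ₁/(1-ρ₁) = 0.24556/(1-0.24556) = 0.3255
Station 2: ρ₂ = 1.632/8.3 = 0.19663, L₂ = ρ₂/(1-ρ₂) = 0.19663/(1-0.19663) = 0.2448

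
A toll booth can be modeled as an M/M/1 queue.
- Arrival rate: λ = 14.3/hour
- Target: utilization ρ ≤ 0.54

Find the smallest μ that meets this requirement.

ρ = λ/μ, so μ = λ/ρ
μ ≥ 14.3/0.54 = 26.4815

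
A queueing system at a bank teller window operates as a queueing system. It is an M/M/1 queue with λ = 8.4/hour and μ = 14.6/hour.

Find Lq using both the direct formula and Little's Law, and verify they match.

Method 1 (direct): Lq = λ²/(μ(μ-λ)) = 70.56/(14.6 × 6.20) = 0.7795

Method 2 (Little's Law):
W = 1/(μ-λ) = 1/6.20 = 0.16129
Wq = W - 1/μ = 0.16129 - 0.068493 = 0.09280
Lq = λWq = 8.4 × 0.09280 = 0.7795 ✔ (matches Method 1)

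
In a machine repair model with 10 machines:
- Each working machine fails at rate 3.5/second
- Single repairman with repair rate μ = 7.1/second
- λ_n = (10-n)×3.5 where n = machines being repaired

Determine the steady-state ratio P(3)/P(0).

P(3)/P(0) = ∏_{i=0}^{3-1} λ_i/μ_{i+1}
= (10-0)×3.5/7.1 × (10-1)×3.5/7.1 × (10-2)×3.5/7.1
= 86.2505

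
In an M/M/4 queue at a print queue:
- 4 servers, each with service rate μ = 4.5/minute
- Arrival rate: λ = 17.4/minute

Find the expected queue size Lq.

Traffic intensity: ρ = λ/(cμ) = 17.4/(4×4.5) = 0.9667
Since ρ = 0.9667 < 1, system is stable.
Offered load a = λ/μ = cρ = 17.4/4.5 = 3.8667
P₀ = [ Σₙ₌₀^3 aⁿ/n! + a^4/(4!(1-ρ)) ]⁻¹
Σ = a^0/0! + a^1/1! + a^2/2! + a^3/3! = 1.00000 + 3.86667 + 7.47556 + 9.63516 = 21.9774
a^4/(4!(1-ρ)) = 223.5357/(24 × 0.03333333) = 279.4197
P₀ = 1/(21.9774 + 279.4197) = 0.003318
Lq = P₀·a^4·ρ / (4!(1-ρ)²) = 0.00331788 × 223.5357 × 0.966667 / (24 × 0.00111111) = 26.8854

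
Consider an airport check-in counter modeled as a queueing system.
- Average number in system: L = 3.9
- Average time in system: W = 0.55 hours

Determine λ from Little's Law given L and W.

Little's Law: L = λW, so λ = L/W
λ = 3.9/0.55 = 7.0909 passengers/hour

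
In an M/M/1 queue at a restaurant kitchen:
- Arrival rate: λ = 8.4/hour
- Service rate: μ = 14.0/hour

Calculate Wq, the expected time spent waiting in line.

First, compute utilization: ρ = λ/μ = 8.4/14.0 = 0.6000
For M/M/1: Wq = λ/(μ(μ-λ))
Wq = 8.4/(14.0 × (14.0-8.4))
Wq = 8.4/(14.0 × 5.60)
Wq = 0.1071 hours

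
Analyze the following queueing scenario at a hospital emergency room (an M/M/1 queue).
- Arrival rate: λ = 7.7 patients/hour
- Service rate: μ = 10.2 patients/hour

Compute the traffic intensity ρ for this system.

Server utilization: ρ = λ/μ
ρ = 7.7/10.2 = 0.7549
The server is busy 75.49% of the time.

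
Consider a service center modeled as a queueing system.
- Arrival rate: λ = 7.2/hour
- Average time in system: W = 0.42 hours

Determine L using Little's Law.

Little's Law: L = λW
L = 7.2 × 0.42 = 3.0240 customers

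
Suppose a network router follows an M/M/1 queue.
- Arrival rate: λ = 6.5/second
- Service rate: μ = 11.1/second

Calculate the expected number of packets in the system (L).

ρ = λ/μ = 6.5/11.1 = 0.5856
For M/M/1: L = λ/(μ-λ)
L = 6.5/(11.1-6.5) = 6.5/4.60
L = 1.4130 packets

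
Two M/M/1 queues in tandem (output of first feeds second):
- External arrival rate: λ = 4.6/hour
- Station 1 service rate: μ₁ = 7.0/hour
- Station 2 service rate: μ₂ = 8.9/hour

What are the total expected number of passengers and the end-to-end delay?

By Jackson's theorem, each station behaves as independent M/M/1.
Station 1: ρ₁ = 4.6/7.0 = 0.6571, L₁ = ρ₁/(1-ρ₁) = λ/(μ₁-λ) = 4.6/2.40 = 1.91667
Station 2: ρ₂ = 4.6/8.9 = 0.5169, L₂ = ρ₂/(1-ρ₂) = λ/(μ₂-λ) = 4.6/4.30 = 1.06977
Total: L = L₁ + L₂ = 1.91667 + 1.06977 = 2.9864
W = L/λ = 2.9864/4.6 = 0.6492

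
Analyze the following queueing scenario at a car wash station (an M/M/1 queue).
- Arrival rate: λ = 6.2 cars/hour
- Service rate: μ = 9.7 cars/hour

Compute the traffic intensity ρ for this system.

Server utilization: ρ = λ/μ
ρ = 6.2/9.7 = 0.6392
The server is busy 63.92% of the time.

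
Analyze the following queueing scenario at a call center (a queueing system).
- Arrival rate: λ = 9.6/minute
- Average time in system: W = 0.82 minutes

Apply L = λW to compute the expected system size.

Little's Law: L = λW
L = 9.6 × 0.82 = 7.8720 calls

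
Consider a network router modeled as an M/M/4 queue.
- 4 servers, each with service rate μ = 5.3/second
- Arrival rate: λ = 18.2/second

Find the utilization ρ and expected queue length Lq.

Traffic intensity: ρ = λ/(cμ) = 18.2/(4×5.3) = 0.8585
Since ρ = 0.8585 < 1, system is stable.
Offered load a = λ/μ = cρ = 18.2/5.3 = 3.4340
P₀ = [ Σₙ₌₀^3 aⁿ/n! + a^4/(4!(1-ρ)) ]⁻¹
Σ = a^0/0! + a^1/1! + a^2/2! + a^3/3! = 1.0000 + 3.4340 + 5.8960 + 6.7489 = 17.0789
a^4/(4!(1-ρ)) = 139.0535/(24 × 0.1415094) = 40.9435
P₀ = 1/(17.0789 + 40.9435) = 0.01723
Lq = P₀·a^4·ρ / (4!(1-ρ)²) = 0.01723 × 139.0535 × 0.8585 / (24 × 0.02002) = 4.2809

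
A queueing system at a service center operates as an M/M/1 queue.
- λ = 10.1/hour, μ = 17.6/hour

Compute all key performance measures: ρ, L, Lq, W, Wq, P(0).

Step 1: ρ = λ/μ = 10.1/17.6 = 0.5739
Step 2: L = λ/(μ-λ) = 10.1/7.50 = 1.3467
Step 3: Lq = λ²/(μ(μ-λ)) = 102.01/(17.6×7.50) = 0.7728
Step 4: W = 1/(μ-λ) = 1/7.50 = 0.133333
Step 5: Wq = λ/(μ(μ-λ)) = 10.1/(17.6×7.50) = 0.07652
Step 6: P(0) = 1-ρ = 0.4261
Verify: L = λW = 10.1×0.133333 = 1.3467 ✔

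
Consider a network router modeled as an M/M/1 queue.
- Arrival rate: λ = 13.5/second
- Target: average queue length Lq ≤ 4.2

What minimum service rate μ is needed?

For M/M/1: Lq = λ²/(μ(μ-λ))
Need Lq ≤ 4.2, i.e. μ(μ-λ) ≥ λ²/4.2
μ² - 13.5μ - 182.25/4.2 ≥ 0  →  μ² - 13.5μ - 43.39286 ≥ 0
Quadratic formula (positive root): μ = [λ + √(λ² + 4×43.39286)]/2
Discriminant: 182.25 + 4×43.39286 = 355.8214, √355.8214 = 18.8632
μ ≥ (13.5 + 18.8632)/2 = 16.1816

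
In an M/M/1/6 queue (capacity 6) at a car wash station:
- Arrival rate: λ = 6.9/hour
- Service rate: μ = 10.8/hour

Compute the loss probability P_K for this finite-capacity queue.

ρ = λ/μ = 6.9/10.8 = 0.63889
P₀ = (1-ρ)/(1-ρ^(K+1)) = (1-0.63889)/(1-0.63889^7) = 0.3611/0.9566 = 0.3775
P_K = P₀×ρ^K = 0.3775 × 0.63889^6 = 0.3775 × 0.06801 = 0.02567
Blocking probability = 2.57%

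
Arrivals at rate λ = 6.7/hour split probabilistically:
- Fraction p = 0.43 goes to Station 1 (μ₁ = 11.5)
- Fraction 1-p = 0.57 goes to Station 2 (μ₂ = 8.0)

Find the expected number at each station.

Effective rates: λ₁ = 6.7×0.43 = 2.881, λ₂ = 6.7×0.57 = 3.819
Station 1: ρ₁ = 2.881/11.5 = 0.25052, L₁ = ρ₁/(1-ρ₁) = 0.25052/(1-0.25052) = 0.3343
Station 2: ρ₂ = 3.819/8.0 = 0.47738, L₂ = ρ₂/(1-ρ₂) = 0.47738/(1-0.47738) = 0.9134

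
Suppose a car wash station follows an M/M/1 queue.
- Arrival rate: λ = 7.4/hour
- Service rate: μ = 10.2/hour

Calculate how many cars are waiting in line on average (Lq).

ρ = λ/μ = 7.4/10.2 = 0.7255
For M/M/1: Lq = λ²/(μ(μ-λ))
Lq = 54.76/(10.2 × 2.80)
Lq = 1.9174 cars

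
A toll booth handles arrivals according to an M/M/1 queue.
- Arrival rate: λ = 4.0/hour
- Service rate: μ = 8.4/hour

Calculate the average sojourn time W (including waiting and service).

First, compute utilization: ρ = λ/μ = 4.0/8.4 = 0.4762
For M/M/1: W = 1/(μ-λ)
W = 1/(8.4-4.0) = 1/4.40
W = 0.2273 hours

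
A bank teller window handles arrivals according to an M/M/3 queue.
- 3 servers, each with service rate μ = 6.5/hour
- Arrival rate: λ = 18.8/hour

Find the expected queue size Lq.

Traffic intensity: ρ = λ/(cμ) = 18.8/(3×6.5) = 0.9641
Since ρ = 0.9641 < 1, system is stable.
Offered load a = λ/μ = cρ = 18.8/6.5 = 2.8923
P₀ = [ Σₙ₌₀^2 aⁿ/n! + a^3/(3!(1-ρ)) ]⁻¹
Σ = a^0/0! + a^1/1! + a^2/2! = 1.0000 + 2.8923 + 4.1827 = 8.0750
a^3/(3!(1-ρ)) = 24.19544/(6 × 0.03589744) = 112.3360
P₀ = 1/(8.0750 + 112.3360) = 0.008305
Lq = P₀·a^3·ρ / (3!(1-ρ)²) = 0.008304890 × 24.19544 × 0.9641026 / (6 × 0.001288626) = 25.0560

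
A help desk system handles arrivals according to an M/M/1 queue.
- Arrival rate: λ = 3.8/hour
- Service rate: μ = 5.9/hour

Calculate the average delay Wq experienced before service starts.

First, compute utilization: ρ = λ/μ = 3.8/5.9 = 0.6441
For M/M/1: Wq = λ/(μ(μ-λ))
Wq = 3.8/(5.9 × (5.9-3.8))
Wq = 3.8/(5.9 × 2.10)
Wq = 0.3067 hours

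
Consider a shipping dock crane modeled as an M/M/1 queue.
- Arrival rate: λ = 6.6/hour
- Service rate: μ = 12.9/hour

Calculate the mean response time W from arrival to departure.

First, compute utilization: ρ = λ/μ = 6.6/12.9 = 0.5116
For M/M/1: W = 1/(μ-λ)
W = 1/(12.9-6.6) = 1/6.30
W = 0.1587 hours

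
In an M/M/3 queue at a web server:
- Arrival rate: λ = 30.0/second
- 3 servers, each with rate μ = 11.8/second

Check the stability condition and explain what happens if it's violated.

Stability requires ρ = λ/(cμ) < 1
ρ = 30.0/(3 × 11.8) = 30.0/35.40 = 0.8475
Since 0.8475 < 1, the system is STABLE.
The servers are busy 84.75% of the time.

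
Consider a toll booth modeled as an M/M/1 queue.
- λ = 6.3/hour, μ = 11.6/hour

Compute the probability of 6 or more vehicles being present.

ρ = λ/μ = 6.3/11.6 = 0.5431
P(N ≥ n) = ρⁿ
P(N ≥ 6) = 0.5431^6
P(N ≥ 6) = 0.02566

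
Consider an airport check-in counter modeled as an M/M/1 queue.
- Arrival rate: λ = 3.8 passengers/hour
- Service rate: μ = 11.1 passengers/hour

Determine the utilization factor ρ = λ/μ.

Server utilization: ρ = λ/μ
ρ = 3.8/11.1 = 0.3423
The server is busy 34.23% of the time.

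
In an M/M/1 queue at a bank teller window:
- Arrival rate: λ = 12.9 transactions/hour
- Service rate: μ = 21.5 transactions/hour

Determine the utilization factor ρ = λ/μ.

Server utilization: ρ = λ/μ
ρ = 12.9/21.5 = 0.6000
The server is busy 60.00% of the time.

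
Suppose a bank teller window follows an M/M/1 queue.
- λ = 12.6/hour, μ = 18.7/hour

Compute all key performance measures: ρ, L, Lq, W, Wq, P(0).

Step 1: ρ = λ/μ = 12.6/18.7 = 0.6738
Step 2: L = λ/(μ-λ) = 12.6/6.10 = 2.0656
Step 3: Lq = λ²/(μ(μ-λ)) = 158.76/(18.7×6.10) = 1.3918
Step 4: W = 1/(μ-λ) = 1/6.10 = 0.163934
Step 5: Wq = λ/(μ(μ-λ)) = 12.6/(18.7×6.10) = 0.1105
Step 6: P(0) = 1-ρ = 0.3262
Verify: L = λW = 12.6×0.163934 = 2.0656 ✔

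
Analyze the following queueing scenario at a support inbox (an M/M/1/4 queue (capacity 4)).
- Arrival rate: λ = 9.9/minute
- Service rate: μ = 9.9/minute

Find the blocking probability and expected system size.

ρ = λ/μ = 9.9/9.9 = 1 exactly.
With ρ = 1 the usual (1-ρ)/(1-ρ^(K+1)) form is 0/0; instead every state 0..K is equally likely.
P₀ = 1/(K+1) = 1/5 = 0.2000
P_K = P₀×ρ^K = P₀ = 0.2000
Blocking probability P_4 = 0.2000 (20.00%)
L = K/2 = 4/2 = 2.0000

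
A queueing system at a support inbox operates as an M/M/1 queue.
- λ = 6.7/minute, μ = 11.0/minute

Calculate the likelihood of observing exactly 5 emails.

ρ = λ/μ = 6.7/11.0 = 0.6091
P(n) = (1-ρ)ρⁿ
P(5) = (1-0.6091) × 0.6091^5
P(5) = 0.3909 × 0.08384
P(5) = 0.03277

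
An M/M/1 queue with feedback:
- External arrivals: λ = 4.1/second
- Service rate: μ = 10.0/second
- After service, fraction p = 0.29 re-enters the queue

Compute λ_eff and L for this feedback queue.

Effective arrival rate: λ_eff = λ/(1-p) = 4.1/(1-0.29) = 4.1/0.71 = 5.77465
ρ = λ_eff/μ = 5.77465/10.0 = 0.577465
L = ρ/(1-ρ) = 0.577465/(1-0.577465) = 1.3667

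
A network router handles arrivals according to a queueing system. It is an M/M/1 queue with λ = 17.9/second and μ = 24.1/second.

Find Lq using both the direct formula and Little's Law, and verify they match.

Method 1 (direct): Lq = λ²/(μ(μ-λ)) = 320.41/(24.1 × 6.20) = 2.1444

Method 2 (Little's Law):
W = 1/(μ-λ) = 1/6.20 = 0.1613
Wq = W - 1/μ = 0.1613 - 0.04149 = 0.1198
Lq = λWq = 17.9 × 0.1198 = 2.1444 ✔ (matches Method 1)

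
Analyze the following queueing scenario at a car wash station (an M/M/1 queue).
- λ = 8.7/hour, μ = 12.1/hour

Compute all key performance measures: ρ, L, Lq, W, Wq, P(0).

Step 1: ρ = λ/μ = 8.7/12.1 = 0.7190
Step 2: L = λ/(μ-λ) = 8.7/3.40 = 2.5588
Step 3: Lq = λ²/(μ(μ-λ)) = 75.69/(12.1×3.40) = 1.8398
Step 4: W = 1/(μ-λ) = 1/3.40 = 0.29412
Step 5: Wq = λ/(μ(μ-λ)) = 8.7/(12.1×3.40) = 0.2115
Step 6: P(0) = 1-ρ = 0.2810
Verify: L = λW = 8.7×0.29412 = 2.5588 ✔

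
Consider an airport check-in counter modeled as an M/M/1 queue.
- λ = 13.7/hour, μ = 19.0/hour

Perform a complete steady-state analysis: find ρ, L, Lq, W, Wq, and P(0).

Step 1: ρ = λ/μ = 13.7/19.0 = 0.7211
Step 2: L = λ/(μ-λ) = 13.7/5.30 = 2.5849
Step 3: Lq = λ²/(μ(μ-λ)) = 187.69/(19.0×5.30) = 1.8639
Step 4: W = 1/(μ-λ) = 1/5.30 = 0.18868
Step 5: Wq = λ/(μ(μ-λ)) = 13.7/(19.0×5.30) = 0.1360
Step 6: P(0) = 1-ρ = 0.2789
Verify: L = λW = 13.7×0.18868 = 2.5849 ✔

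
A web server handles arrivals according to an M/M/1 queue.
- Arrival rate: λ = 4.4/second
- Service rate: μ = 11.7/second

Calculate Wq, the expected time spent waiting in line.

First, compute utilization: ρ = λ/μ = 4.4/11.7 = 0.3761
For M/M/1: Wq = λ/(μ(μ-λ))
Wq = 4.4/(11.7 × (11.7-4.4))
Wq = 4.4/(11.7 × 7.30)
Wq = 0.05152 seconds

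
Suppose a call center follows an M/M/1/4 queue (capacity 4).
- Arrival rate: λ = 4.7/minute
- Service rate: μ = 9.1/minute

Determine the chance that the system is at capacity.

ρ = λ/μ = 4.7/9.1 = 0.5165
P₀ = (1-ρ)/(1-ρ^(K+1)) = (1-0.5165)/(1-0.5165^5) = 0.4835/0.9632 = 0.5020
P_K = P₀×ρ^K = 0.50195 × 0.5165^4 = 0.50195 × 0.071167 = 0.03572
Blocking probability = 3.57%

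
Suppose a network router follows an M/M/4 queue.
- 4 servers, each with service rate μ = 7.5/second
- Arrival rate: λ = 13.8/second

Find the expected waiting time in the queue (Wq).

Traffic intensity: ρ = λ/(cμ) = 13.8/(4×7.5) = 0.4600
Since ρ = 0.4600 < 1, system is stable.
Offered load a = λ/μ = cρ = 13.8/7.5 = 1.8400
P₀ = [ Σₙ₌₀^3 aⁿ/n! + a^4/(4!(1-ρ)) ]⁻¹
Σ = a^0/0! + a^1/1! + a^2/2! + a^3/3! = 1.0000 + 1.8400 + 1.6928 + 1.0383 = 5.5711
a^4/(4!(1-ρ)) = 11.4623/(24 × 0.5400) = 0.8844
P₀ = 1/(5.5711 + 0.8844) = 0.1549
Lq = P₀·a^4·ρ / (4!(1-ρ)²) = 0.1549 × 11.4623 × 0.4600 / (24 × 0.2916) = 0.1167
Wq = Lq/λ = 0.1167/13.8 = 0.008457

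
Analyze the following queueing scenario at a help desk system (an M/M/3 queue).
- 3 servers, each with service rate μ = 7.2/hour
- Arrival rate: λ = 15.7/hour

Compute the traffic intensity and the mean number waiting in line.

Traffic intensity: ρ = λ/(cμ) = 15.7/(3×7.2) = 0.7269
Since ρ = 0.7269 < 1, system is stable.
Offered load a = λ/μ = cρ = 15.7/7.2 = 2.1806
P₀ = [ Σₙ₌₀^2 aⁿ/n! + a^3/(3!(1-ρ)) ]⁻¹
Σ = a^0/0! + a^1/1! + a^2/2! = 1.0000 + 2.1806 + 2.3774 = 5.5580
a^3/(3!(1-ρ)) = 10.3682/(6 × 0.27315) = 6.3263
P₀ = 1/(5.5580 + 6.3263) = 0.08414
Lq = P₀·a^3·ρ / (3!(1-ρ)²) = 0.084145 × 10.3682 × 0.72685 / (6 × 0.074610) = 1.4165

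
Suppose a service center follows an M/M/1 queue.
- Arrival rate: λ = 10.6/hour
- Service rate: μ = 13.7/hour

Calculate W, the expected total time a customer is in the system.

First, compute utilization: ρ = λ/μ = 10.6/13.7 = 0.7737
For M/M/1: W = 1/(μ-λ)
W = 1/(13.7-10.6) = 1/3.10
W = 0.3226 hours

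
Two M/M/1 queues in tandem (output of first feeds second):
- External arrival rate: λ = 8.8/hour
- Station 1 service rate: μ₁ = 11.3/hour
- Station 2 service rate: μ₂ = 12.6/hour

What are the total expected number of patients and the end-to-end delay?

By Jackson's theorem, each station behaves as independent M/M/1.
Station 1: ρ₁ = 8.8/11.3 = 0.7788, L₁ = ρ₁/(1-ρ₁) = λ/(μ₁-λ) = 8.8/2.50 = 3.5200
Station 2: ρ₂ = 8.8/12.6 = 0.6984, L₂ = ρ₂/(1-ρ₂) = λ/(μ₂-λ) = 8.8/3.80 = 2.3158
Total: L = L₁ + L₂ = 3.5200 + 2.3158 = 5.8358
W = L/λ = 5.8358/8.8 = 0.6632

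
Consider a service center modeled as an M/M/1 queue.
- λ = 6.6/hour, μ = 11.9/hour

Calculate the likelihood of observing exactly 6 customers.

ρ = λ/μ = 6.6/11.9 = 0.5546
P(n) = (1-ρ)ρⁿ
P(6) = (1-0.5546) × 0.5546^6
P(6) = 0.4454 × 0.02910
P(6) = 0.01296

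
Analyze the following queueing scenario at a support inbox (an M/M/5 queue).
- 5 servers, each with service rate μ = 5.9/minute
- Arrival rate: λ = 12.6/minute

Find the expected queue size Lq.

Traffic intensity: ρ = λ/(cμ) = 12.6/(5×5.9) = 0.4271
Since ρ = 0.4271 < 1, system is stable.
Offered load a = λ/μ = cρ = 12.6/5.9 = 2.1356
P₀ = [ Σₙ₌₀^4 aⁿ/n! + a^5/(5!(1-ρ)) ]⁻¹
Σ = a^0/0! + a^1/1! + a^2/2! + a^3/3! + a^4/4! = 1.0000 + 2.1356 + 2.2804 + 1.6233 + 0.8667 = 7.9060
a^5/(5!(1-ρ)) = 44.4214/(120 × 0.57288) = 0.6462
P₀ = 1/(7.9060 + 0.6462) = 0.1169
Lq = P₀·a^5·ρ / (5!(1-ρ)²) = 0.11693 × 44.4214 × 0.42712 / (120 × 0.32819) = 0.05633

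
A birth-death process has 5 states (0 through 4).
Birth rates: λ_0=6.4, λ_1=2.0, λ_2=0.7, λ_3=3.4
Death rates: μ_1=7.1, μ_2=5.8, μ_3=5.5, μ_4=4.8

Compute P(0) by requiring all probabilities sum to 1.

Ratios P(n)/P(0) = (λ₀···λₙ₋₁)/(μ₁···μₙ):
P(1)/P(0) = (6.4)/(7.1) = 0.9014
P(2)/P(0) = (6.4×2.0)/(7.1×5.8) = 0.3108
P(3)/P(0) = (6.4×2.0×0.7)/(7.1×5.8×5.5) = 0.03956
P(4)/P(0) = (6.4×2.0×0.7×3.4)/(7.1×5.8×5.5×4.8) = 0.02802

Normalization: ∑ P(n) = 1
P(0) × (1.0000 + 0.9014 + 0.3108 + 0.03956 + 0.02802) = 1
P(0) × 2.2798 = 1
P(0) = 1/2.2798 = 0.4386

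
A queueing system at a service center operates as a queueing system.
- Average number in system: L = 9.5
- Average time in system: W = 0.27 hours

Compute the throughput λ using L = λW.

Little's Law: L = λW, so λ = L/W
λ = 9.5/0.27 = 35.1852 customers/hour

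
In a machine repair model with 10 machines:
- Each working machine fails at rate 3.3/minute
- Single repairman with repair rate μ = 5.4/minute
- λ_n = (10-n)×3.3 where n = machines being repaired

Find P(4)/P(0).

P(4)/P(0) = ∏_{i=0}^{4-1} λ_i/μ_{i+1}
= (10-0)×3.3/5.4 × (10-1)×3.3/5.4 × (10-2)×3.3/5.4 × (10-3)×3.3/5.4
= 702.9287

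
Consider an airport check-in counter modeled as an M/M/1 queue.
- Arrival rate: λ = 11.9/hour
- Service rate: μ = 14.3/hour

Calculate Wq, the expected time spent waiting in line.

First, compute utilization: ρ = λ/μ = 11.9/14.3 = 0.8322
For M/M/1: Wq = λ/(μ(μ-λ))
Wq = 11.9/(14.3 × (14.3-11.9))
Wq = 11.9/(14.3 × 2.40)
Wq = 0.3467 hours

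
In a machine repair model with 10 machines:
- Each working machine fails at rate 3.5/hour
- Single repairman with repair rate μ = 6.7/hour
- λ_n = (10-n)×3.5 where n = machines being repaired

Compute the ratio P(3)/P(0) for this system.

P(3)/P(0) = ∏_{i=0}^{3-1} λ_i/μ_{i+1}
= (10-0)×3.5/6.7 × (10-1)×3.5/6.7 × (10-2)×3.5/6.7
= 102.6390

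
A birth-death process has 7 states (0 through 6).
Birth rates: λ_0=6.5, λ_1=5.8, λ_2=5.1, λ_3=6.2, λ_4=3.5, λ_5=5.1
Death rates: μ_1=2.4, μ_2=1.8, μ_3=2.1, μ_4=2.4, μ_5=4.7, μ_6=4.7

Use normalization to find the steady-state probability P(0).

Ratios P(n)/P(0) = (λ₀···λₙ₋₁)/(μ₁···μₙ):
P(1)/P(0) = (6.5)/(2.4) = 2.7083
P(2)/P(0) = (6.5×5.8)/(2.4×1.8) = 8.7269
P(3)/P(0) = (6.5×5.8×5.1)/(2.4×1.8×2.1) = 21.1938
P(4)/P(0) = (6.5×5.8×5.1×6.2)/(2.4×1.8×2.1×2.4) = 54.7506
P(5)/P(0) = (6.5×5.8×5.1×6.2×3.5)/(2.4×1.8×2.1×2.4×4.7) = 40.7717
P(6)/P(0) = (6.5×5.8×5.1×6.2×3.5×5.1)/(2.4×1.8×2.1×2.4×4.7×4.7) = 44.2417

Normalization: ∑ P(n) = 1
P(0) × (1.0000 + 2.7083 + 8.7269 + 21.1938 + 54.7506 + 40.7717 + 44.2417) = 1
P(0) × 173.3930 = 1
P(0) = 1/173.3930 = 0.005767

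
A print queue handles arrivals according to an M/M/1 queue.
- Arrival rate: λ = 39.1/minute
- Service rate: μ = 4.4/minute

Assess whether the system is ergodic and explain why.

Stability requires ρ = λ/(cμ) < 1
ρ = 39.1/(1 × 4.4) = 39.1/4.40 = 8.8864
Since 8.8864 ≥ 1, the system is UNSTABLE.
Queue grows without bound. Need μ > λ = 39.1.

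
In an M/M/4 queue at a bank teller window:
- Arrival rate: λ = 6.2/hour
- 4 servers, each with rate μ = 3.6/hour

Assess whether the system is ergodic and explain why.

Stability requires ρ = λ/(cμ) < 1
ρ = 6.2/(4 × 3.6) = 6.2/14.40 = 0.4306
Since 0.4306 < 1, the system is STABLE.
The servers are busy 43.06% of the time.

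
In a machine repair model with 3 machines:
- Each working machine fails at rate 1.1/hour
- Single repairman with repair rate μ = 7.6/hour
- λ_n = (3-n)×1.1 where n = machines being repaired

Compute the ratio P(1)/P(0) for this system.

P(1)/P(0) = ∏_{i=0}^{1-1} λ_i/μ_{i+1}
= (3-0)×1.1/7.6
= 0.4342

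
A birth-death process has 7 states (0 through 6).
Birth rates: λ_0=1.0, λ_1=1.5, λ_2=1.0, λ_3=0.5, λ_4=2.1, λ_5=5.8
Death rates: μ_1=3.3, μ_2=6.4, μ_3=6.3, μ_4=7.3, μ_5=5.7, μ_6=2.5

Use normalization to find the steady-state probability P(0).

Ratios P(n)/P(0) = (λ₀···λₙ₋₁)/(μ₁···μₙ):
P(1)/P(0) = (1.0)/(3.3) = 0.3030
P(2)/P(0) = (1.0×1.5)/(3.3×6.4) = 0.07102
P(3)/P(0) = (1.0×1.5×1.0)/(3.3×6.4×6.3) = 0.01127
P(4)/P(0) = (1.0×1.5×1.0×0.5)/(3.3×6.4×6.3×7.3) = 0.0007722
P(5)/P(0) = (1.0×1.5×1.0×0.5×2.1)/(3.3×6.4×6.3×7.3×5.7) = 0.0002845
P(6)/P(0) = (1.0×1.5×1.0×0.5×2.1×5.8)/(3.3×6.4×6.3×7.3×5.7×2.5) = 0.0006600

Normalization: ∑ P(n) = 1
P(0) × (1.0000 + 0.3030 + 0.07102 + 0.01127 + 0.0007722 + 0.0002845 + 0.0006600) = 1
P(0) × 1.3870 = 1
P(0) = 1/1.3870 = 0.7210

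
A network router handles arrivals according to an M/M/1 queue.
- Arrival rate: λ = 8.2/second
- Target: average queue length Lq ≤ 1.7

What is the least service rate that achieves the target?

For M/M/1: Lq = λ²/(μ(μ-λ))
Need Lq ≤ 1.7, i.e. μ(μ-λ) ≥ λ²/1.7
μ² - 8.2μ - 67.24/1.7 ≥ 0  →  μ² - 8.2μ - 39.55294 ≥ 0
Quadratic formula (positive root): μ = [λ + √(λ² + 4×39.55294)]/2
Discriminant: 67.24 + 4×39.55294 = 225.4518, √225.4518 = 15.0151
μ ≥ (8.2 + 15.0151)/2 = 11.6075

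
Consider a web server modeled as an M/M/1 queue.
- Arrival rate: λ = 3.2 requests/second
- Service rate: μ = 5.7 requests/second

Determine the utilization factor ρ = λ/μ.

Server utilization: ρ = λ/μ
ρ = 3.2/5.7 = 0.5614
The server is busy 56.14% of the time.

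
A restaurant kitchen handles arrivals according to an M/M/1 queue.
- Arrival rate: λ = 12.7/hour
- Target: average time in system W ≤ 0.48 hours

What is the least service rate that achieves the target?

For M/M/1: W = 1/(μ-λ)
Need W ≤ 0.48, so 1/(μ-λ) ≤ 0.48
μ - λ ≥ 1/0.48 = 2.0833
μ ≥ 12.7 + 2.0833 = 14.7833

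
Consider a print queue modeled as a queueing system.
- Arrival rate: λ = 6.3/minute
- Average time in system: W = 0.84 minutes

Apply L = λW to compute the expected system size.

Little's Law: L = λW
L = 6.3 × 0.84 = 5.2920 jobs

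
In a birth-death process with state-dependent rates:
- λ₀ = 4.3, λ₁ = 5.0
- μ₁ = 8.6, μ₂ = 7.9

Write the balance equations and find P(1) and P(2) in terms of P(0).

Balance equations:
State 0: λ₀P₀ = μ₁P₁ → P₁ = (λ₀/μ₁)P₀ = (4.3/8.6)P₀ = 0.5000P₀
State 1: P₂ = (λ₀λ₁)/(μ₁μ₂)P₀ = (4.3×5.0)/(8.6×7.9)P₀ = 0.3165P₀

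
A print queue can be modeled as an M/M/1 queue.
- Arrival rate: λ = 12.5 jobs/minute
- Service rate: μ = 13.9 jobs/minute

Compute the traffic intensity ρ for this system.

Server utilization: ρ = λ/μ
ρ = 12.5/13.9 = 0.8993
The server is busy 89.93% of the time.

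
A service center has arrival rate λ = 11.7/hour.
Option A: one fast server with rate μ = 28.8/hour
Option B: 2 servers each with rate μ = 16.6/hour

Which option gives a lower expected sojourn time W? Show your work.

Option A: single server μ = 28.8 (M/M/1)
  ρ_A = 11.7/28.8 = 0.4062
  W_A = 1/(μ-λ) = 1/(28.8-11.7) = 1/17.10 = 0.05848

Option B: 2 servers μ = 16.6 (M/M/2)
  ρ_B = λ/(cμ) = 11.7/(2×16.6) = 0.3524
  Offered load a = λ/μ = cρ = 11.7/16.6 = 0.7048
  P₀ = [ Σₙ₌₀^1 aⁿ/n! + a^2/(2!(1-ρ)) ]⁻¹
  Σ = a^0/0! + a^1/1! = 1.0000 + 0.7048 = 1.7048
  a^2/(2!(1-ρ)) = 0.4968/(2 × 0.6476) = 0.3836
  P₀ = 1/(1.7048 + 0.3836) = 0.4788
  Lq = P₀·a^2·ρ / (2!(1-ρ)²) = 0.47884 × 0.49677 × 0.35241 / (2 × 0.41937) = 0.09995
  Wq_B = Lq/λ = 0.099946/11.7 = 0.008542
  W_B = Wq_B + 1/μ = 0.008542 + 0.06024 = 0.06878

Since W_A = 0.05848 < W_B = 0.06878, Option A (single fast server) has the shorter time in system.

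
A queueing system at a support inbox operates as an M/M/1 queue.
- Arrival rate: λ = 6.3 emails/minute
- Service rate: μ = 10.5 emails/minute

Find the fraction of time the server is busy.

Server utilization: ρ = λ/μ
ρ = 6.3/10.5 = 0.6000
The server is busy 60.00% of the time.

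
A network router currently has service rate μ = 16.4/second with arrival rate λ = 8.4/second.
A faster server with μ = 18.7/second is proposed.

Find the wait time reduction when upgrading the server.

System 1: ρ₁ = 8.4/16.4 = 0.5122, W₁ = 1/(16.4-8.4) = 0.1250
System 2: ρ₂ = 8.4/18.7 = 0.4492, W₂ = 1/(18.7-8.4) = 0.09709
Improvement: (W₁-W₂)/W₁ = (0.1250-0.09709)/0.1250 = 22.33%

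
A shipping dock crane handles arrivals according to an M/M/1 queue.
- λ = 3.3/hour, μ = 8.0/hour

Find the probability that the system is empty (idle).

ρ = λ/μ = 3.3/8.0 = 0.4125
P(0) = 1 - ρ = 1 - 0.4125 = 0.5875
The server is idle 58.75% of the time.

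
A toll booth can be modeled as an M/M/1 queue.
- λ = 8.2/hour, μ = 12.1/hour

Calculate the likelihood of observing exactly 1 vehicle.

ρ = λ/μ = 8.2/12.1 = 0.6777
P(n) = (1-ρ)ρⁿ
P(1) = (1-0.6777) × 0.6777^1
P(1) = 0.3223 × 0.6777
P(1) = 0.2184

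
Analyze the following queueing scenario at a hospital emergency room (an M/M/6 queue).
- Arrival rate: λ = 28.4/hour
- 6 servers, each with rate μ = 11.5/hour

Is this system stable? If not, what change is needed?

Stability requires ρ = λ/(cμ) < 1
ρ = 28.4/(6 × 11.5) = 28.4/69.00 = 0.4116
Since 0.4116 < 1, the system is STABLE.
The servers are busy 41.16% of the time.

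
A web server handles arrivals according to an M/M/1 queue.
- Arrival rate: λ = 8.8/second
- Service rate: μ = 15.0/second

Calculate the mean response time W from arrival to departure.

First, compute utilization: ρ = λ/μ = 8.8/15.0 = 0.5867
For M/M/1: W = 1/(μ-λ)
W = 1/(15.0-8.8) = 1/6.20
W = 0.1613 seconds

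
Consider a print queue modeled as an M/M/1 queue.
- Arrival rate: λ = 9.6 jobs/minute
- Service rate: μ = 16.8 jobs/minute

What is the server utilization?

Server utilization: ρ = λ/μ
ρ = 9.6/16.8 = 0.5714
The server is busy 57.14% of the time.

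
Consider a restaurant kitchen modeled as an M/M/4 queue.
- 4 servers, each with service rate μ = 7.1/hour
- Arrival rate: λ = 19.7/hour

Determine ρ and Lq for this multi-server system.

Traffic intensity: ρ = λ/(cμ) = 19.7/(4×7.1) = 0.6937
Since ρ = 0.6937 < 1, system is stable.
Offered load a = λ/μ = cρ = 19.7/7.1 = 2.7746
P₀ = [ Σₙ₌₀^3 aⁿ/n! + a^4/(4!(1-ρ)) ]⁻¹
Σ = a^0/0! + a^1/1! + a^2/2! + a^3/3! = 1.00000 + 2.77465 + 3.84934 + 3.56018 = 11.1842
a^4/(4!(1-ρ)) = 59.2695/(24 × 0.306338) = 8.0616
P₀ = 1/(11.1842 + 8.0616) = 0.05196
Lq = P₀·a^4·ρ / (4!(1-ρ)²) = 0.051960 × 59.2695 × 0.69366 / (24 × 0.093843) = 0.9485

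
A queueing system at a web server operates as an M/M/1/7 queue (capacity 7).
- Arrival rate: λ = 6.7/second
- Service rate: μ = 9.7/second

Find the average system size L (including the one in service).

ρ = λ/μ = 6.7/9.7 = 0.69072
P₀ = (1-ρ)/(1-ρ^(K+1)) = (1-0.69072)/(1-0.69072^8) = 0.3093/0.9482 = 0.3262
P_K = P₀×ρ^K = 0.3262 × 0.69072^7 = 0.3262 × 0.07501 = 0.02447
L = ρ[1 - (K+1)ρ^K + Kρ^(K+1)] / [(1-ρ)(1-ρ^(K+1))]
L = 0.69072 × (1 - 8×0.07501 + 7×0.05181) / ((1 - 0.69072) × (1 - 0.05181)) = 1.7962 requests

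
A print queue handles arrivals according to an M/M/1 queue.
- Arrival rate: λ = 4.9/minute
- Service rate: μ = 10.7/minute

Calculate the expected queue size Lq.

ρ = λ/μ = 4.9/10.7 = 0.4579
For M/M/1: Lq = λ²/(μ(μ-λ))
Lq = 24.01/(10.7 × 5.80)
Lq = 0.3869 jobs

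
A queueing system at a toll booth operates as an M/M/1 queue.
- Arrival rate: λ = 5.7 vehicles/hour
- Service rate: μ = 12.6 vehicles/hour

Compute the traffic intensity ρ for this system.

Server utilization: ρ = λ/μ
ρ = 5.7/12.6 = 0.4524
The server is busy 45.24% of the time.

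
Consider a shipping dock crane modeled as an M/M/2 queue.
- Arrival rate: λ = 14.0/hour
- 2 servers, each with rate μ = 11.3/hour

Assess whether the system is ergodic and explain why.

Stability requires ρ = λ/(cμ) < 1
ρ = 14.0/(2 × 11.3) = 14.0/22.60 = 0.6195
Since 0.6195 < 1, the system is STABLE.
The servers are busy 61.95% of the time.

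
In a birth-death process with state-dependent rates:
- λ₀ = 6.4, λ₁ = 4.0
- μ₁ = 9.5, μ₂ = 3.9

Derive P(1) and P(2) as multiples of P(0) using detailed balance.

Balance equations:
State 0: λ₀P₀ = μ₁P₁ → P₁ = (λ₀/μ₁)P₀ = (6.4/9.5)P₀ = 0.6737P₀
State 1: P₂ = (λ₀λ₁)/(μ₁μ₂)P₀ = (6.4×4.0)/(9.5×3.9)P₀ = 0.6910P₀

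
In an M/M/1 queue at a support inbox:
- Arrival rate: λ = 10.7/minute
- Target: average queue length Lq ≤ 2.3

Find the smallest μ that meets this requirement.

For M/M/1: Lq = λ²/(μ(μ-λ))
Need Lq ≤ 2.3, i.e. μ(μ-λ) ≥ λ²/2.3
μ² - 10.7μ - 114.49/2.3 ≥ 0  →  μ² - 10.7μ - 49.77826 ≥ 0
Quadratic formula (positive root): μ = [λ + √(λ² + 4×49.77826)]/2
Discriminant: 114.49 + 4×49.77826 = 313.6030, √313.6030 = 17.7088
μ ≥ (10.7 + 17.7088)/2 = 14.2044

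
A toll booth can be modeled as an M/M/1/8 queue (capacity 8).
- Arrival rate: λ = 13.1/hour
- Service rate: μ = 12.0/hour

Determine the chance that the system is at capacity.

ρ = λ/μ = 13.1/12.0 = 1.091667
P₀ = (1-ρ)/(1-ρ^(K+1)) = (1-1.091667)/(1-1.091667^9) = -0.09167/-1.2020 = 0.07626
P_K = P₀×ρ^K = 0.07626 × 1.091667^8 = 0.07626 × 2.0171 = 0.1538
Blocking probability = 15.38%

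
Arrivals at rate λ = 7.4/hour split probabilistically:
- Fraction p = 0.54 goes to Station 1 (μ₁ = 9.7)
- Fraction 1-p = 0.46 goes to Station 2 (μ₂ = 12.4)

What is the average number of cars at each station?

Effective rates: λ₁ = 7.4×0.54 = 3.996, λ₂ = 7.4×0.46 = 3.404
Station 1: ρ₁ = 3.996/9.7 = 0.41196, L₁ = ρ₁/(1-ρ₁) = 0.41196/(1-0.41196) = 0.7006
Station 2: ρ₂ = 3.404/12.4 = 0.2745, L₂ = ρ₂/(1-ρ₂) = 0.2745/(1-0.2745) = 0.3784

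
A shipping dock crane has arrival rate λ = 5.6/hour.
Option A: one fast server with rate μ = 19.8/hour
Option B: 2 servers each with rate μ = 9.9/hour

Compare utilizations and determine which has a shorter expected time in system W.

Option A: single server μ = 19.8 (M/M/1)
  ρ_A = 5.6/19.8 = 0.2828
  W_A = 1/(μ-λ) = 1/(19.8-5.6) = 1/14.20 = 0.07042

Option B: 2 servers μ = 9.9 (M/M/2)
  ρ_B = λ/(cμ) = 5.6/(2×9.9) = 0.2828
  Offered load a = λ/μ = cρ = 5.6/9.9 = 0.5657
  P₀ = [ Σₙ₌₀^1 aⁿ/n! + a^2/(2!(1-ρ)) ]⁻¹
  Σ = a^0/0! + a^1/1! = 1.0000 + 0.5657 = 1.5657
  a^2/(2!(1-ρ)) = 0.3200/(2 × 0.7172) = 0.2231
  P₀ = 1/(1.56566 + 0.223076) = 0.5591
  Lq = P₀·a^2·ρ / (2!(1-ρ)²) = 0.55906 × 0.31997 × 0.28283 / (2 × 0.51434) = 0.04918
  Wq_B = Lq/λ = 0.049182/5.6 = 0.008783
  W_B = Wq_B + 1/μ = 0.008783 + 0.1010 = 0.1098

Since W_A = 0.07042 < W_B = 0.1098, Option A (single fast server) has the shorter time in system.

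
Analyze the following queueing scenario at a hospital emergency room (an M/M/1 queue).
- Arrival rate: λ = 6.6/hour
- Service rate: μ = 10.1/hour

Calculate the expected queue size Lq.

ρ = λ/μ = 6.6/10.1 = 0.6535
For M/M/1: Lq = λ²/(μ(μ-λ))
Lq = 43.56/(10.1 × 3.50)
Lq = 1.2322 patients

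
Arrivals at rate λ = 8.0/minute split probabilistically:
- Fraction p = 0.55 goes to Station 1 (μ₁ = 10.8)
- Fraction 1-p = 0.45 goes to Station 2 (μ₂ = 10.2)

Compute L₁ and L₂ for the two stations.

Effective rates: λ₁ = 8.0×0.55 = 4.4, λ₂ = 8.0×0.45 = 3.6
Station 1: ρ₁ = 4.4/10.8 = 0.4074, L₁ = ρ₁/(1-ρ₁) = 0.4074/(1-0.4074) = 0.6875
Station 2: ρ₂ = 3.6/10.2 = 0.35294, L₂ = ρ₂/(1-ρ₂) = 0.35294/(1-0.35294) = 0.5455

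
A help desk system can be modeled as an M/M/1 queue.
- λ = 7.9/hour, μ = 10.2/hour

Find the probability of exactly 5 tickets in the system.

ρ = λ/μ = 7.9/10.2 = 0.7745
P(n) = (1-ρ)ρⁿ
P(5) = (1-0.7745) × 0.7745^5
P(5) = 0.22550 × 0.27868
P(5) = 0.06284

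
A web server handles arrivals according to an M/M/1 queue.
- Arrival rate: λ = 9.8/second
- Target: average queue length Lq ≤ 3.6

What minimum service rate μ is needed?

For M/M/1: Lq = λ²/(μ(μ-λ))
Need Lq ≤ 3.6, i.e. μ(μ-λ) ≥ λ²/3.6
μ² - 9.8μ - 96.04/3.6 ≥ 0  →  μ² - 9.8μ - 26.67778 ≥ 0
Quadratic formula (positive root): μ = [λ + √(λ² + 4×26.67778)]/2
Discriminant: 96.04 + 4×26.67778 = 202.7511, √202.7511 = 14.23907
μ ≥ (9.8 + 14.23907)/2 = 12.0195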